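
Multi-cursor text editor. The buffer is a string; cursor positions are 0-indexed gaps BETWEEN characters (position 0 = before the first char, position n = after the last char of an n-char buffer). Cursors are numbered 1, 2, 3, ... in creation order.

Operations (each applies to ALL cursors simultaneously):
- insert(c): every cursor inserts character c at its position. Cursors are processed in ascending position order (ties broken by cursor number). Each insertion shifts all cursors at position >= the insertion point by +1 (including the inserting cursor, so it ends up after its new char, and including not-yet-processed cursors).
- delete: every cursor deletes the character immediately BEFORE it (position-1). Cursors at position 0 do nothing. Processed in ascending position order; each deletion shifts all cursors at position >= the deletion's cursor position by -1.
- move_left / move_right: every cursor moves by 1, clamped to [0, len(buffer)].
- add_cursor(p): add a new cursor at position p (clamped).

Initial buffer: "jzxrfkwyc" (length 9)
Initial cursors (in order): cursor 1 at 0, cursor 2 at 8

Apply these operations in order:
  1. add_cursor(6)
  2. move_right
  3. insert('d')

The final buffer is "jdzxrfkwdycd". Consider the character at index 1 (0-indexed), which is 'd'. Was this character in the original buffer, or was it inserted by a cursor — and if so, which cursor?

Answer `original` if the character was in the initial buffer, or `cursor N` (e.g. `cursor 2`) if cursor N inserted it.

Answer: cursor 1

Derivation:
After op 1 (add_cursor(6)): buffer="jzxrfkwyc" (len 9), cursors c1@0 c3@6 c2@8, authorship .........
After op 2 (move_right): buffer="jzxrfkwyc" (len 9), cursors c1@1 c3@7 c2@9, authorship .........
After op 3 (insert('d')): buffer="jdzxrfkwdycd" (len 12), cursors c1@2 c3@9 c2@12, authorship .1......3..2
Authorship (.=original, N=cursor N): . 1 . . . . . . 3 . . 2
Index 1: author = 1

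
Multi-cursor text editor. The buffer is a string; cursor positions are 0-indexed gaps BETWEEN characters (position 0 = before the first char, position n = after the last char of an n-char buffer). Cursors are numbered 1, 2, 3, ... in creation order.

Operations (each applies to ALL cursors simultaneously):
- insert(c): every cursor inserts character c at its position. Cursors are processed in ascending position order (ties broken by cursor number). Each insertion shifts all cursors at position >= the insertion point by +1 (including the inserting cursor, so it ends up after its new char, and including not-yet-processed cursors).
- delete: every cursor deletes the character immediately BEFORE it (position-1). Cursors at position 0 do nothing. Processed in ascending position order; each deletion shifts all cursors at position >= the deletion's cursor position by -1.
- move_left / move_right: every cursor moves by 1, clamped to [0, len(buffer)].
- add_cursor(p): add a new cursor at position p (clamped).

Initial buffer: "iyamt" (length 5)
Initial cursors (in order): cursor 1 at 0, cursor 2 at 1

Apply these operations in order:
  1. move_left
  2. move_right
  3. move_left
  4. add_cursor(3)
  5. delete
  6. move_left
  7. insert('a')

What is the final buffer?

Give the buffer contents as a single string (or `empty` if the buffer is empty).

Answer: aaiaymt

Derivation:
After op 1 (move_left): buffer="iyamt" (len 5), cursors c1@0 c2@0, authorship .....
After op 2 (move_right): buffer="iyamt" (len 5), cursors c1@1 c2@1, authorship .....
After op 3 (move_left): buffer="iyamt" (len 5), cursors c1@0 c2@0, authorship .....
After op 4 (add_cursor(3)): buffer="iyamt" (len 5), cursors c1@0 c2@0 c3@3, authorship .....
After op 5 (delete): buffer="iymt" (len 4), cursors c1@0 c2@0 c3@2, authorship ....
After op 6 (move_left): buffer="iymt" (len 4), cursors c1@0 c2@0 c3@1, authorship ....
After op 7 (insert('a')): buffer="aaiaymt" (len 7), cursors c1@2 c2@2 c3@4, authorship 12.3...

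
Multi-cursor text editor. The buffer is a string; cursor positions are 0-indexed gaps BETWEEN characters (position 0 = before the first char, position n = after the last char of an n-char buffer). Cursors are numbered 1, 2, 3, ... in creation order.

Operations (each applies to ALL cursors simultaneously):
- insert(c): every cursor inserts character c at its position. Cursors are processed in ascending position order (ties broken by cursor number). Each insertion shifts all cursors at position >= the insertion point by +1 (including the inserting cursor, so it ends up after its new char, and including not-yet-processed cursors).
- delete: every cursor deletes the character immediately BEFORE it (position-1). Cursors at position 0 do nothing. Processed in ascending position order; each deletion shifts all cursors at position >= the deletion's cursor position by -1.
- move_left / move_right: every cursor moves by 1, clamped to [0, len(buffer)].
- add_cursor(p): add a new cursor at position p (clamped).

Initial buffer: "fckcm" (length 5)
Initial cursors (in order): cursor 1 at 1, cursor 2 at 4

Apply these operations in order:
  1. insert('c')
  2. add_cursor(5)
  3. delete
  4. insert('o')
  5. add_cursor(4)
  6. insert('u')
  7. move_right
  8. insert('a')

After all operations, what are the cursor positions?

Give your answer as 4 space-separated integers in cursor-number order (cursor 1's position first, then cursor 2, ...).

After op 1 (insert('c')): buffer="fcckccm" (len 7), cursors c1@2 c2@6, authorship .1...2.
After op 2 (add_cursor(5)): buffer="fcckccm" (len 7), cursors c1@2 c3@5 c2@6, authorship .1...2.
After op 3 (delete): buffer="fckm" (len 4), cursors c1@1 c2@3 c3@3, authorship ....
After op 4 (insert('o')): buffer="fockoom" (len 7), cursors c1@2 c2@6 c3@6, authorship .1..23.
After op 5 (add_cursor(4)): buffer="fockoom" (len 7), cursors c1@2 c4@4 c2@6 c3@6, authorship .1..23.
After op 6 (insert('u')): buffer="fouckuoouum" (len 11), cursors c1@3 c4@6 c2@10 c3@10, authorship .11..42323.
After op 7 (move_right): buffer="fouckuoouum" (len 11), cursors c1@4 c4@7 c2@11 c3@11, authorship .11..42323.
After op 8 (insert('a')): buffer="foucakuoaouumaa" (len 15), cursors c1@5 c4@9 c2@15 c3@15, authorship .11.1.424323.23

Answer: 5 15 15 9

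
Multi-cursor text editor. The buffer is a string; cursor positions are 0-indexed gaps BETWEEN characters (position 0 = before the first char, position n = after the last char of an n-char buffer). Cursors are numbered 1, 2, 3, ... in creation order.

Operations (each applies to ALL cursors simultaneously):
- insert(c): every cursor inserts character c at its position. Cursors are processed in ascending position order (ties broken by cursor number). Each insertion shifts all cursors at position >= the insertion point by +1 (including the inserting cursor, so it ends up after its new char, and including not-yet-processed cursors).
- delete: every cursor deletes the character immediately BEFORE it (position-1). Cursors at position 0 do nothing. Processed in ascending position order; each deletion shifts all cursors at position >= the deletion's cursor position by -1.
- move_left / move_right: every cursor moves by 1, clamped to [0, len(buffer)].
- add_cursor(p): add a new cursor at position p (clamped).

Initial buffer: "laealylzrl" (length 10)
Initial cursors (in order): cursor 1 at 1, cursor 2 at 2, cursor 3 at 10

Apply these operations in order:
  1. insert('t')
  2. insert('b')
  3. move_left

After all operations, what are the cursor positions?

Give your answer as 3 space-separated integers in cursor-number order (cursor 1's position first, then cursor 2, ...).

After op 1 (insert('t')): buffer="ltatealylzrlt" (len 13), cursors c1@2 c2@4 c3@13, authorship .1.2........3
After op 2 (insert('b')): buffer="ltbatbealylzrltb" (len 16), cursors c1@3 c2@6 c3@16, authorship .11.22........33
After op 3 (move_left): buffer="ltbatbealylzrltb" (len 16), cursors c1@2 c2@5 c3@15, authorship .11.22........33

Answer: 2 5 15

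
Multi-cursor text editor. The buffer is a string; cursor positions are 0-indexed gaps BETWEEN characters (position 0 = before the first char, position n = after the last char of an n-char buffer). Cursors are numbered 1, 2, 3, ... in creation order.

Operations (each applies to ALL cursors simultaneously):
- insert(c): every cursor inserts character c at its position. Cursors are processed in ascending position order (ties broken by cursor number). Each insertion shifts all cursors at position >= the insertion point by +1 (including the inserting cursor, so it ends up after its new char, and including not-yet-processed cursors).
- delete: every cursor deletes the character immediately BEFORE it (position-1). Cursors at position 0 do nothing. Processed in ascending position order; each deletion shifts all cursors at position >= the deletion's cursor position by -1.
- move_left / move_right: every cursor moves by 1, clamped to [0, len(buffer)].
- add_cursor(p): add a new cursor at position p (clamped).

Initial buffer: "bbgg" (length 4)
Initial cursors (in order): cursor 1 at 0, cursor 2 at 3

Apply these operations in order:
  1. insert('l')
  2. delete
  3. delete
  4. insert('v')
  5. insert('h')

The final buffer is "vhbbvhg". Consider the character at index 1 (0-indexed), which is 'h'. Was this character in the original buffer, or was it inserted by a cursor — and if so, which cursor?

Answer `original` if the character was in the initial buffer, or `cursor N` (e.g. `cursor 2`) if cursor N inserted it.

After op 1 (insert('l')): buffer="lbbglg" (len 6), cursors c1@1 c2@5, authorship 1...2.
After op 2 (delete): buffer="bbgg" (len 4), cursors c1@0 c2@3, authorship ....
After op 3 (delete): buffer="bbg" (len 3), cursors c1@0 c2@2, authorship ...
After op 4 (insert('v')): buffer="vbbvg" (len 5), cursors c1@1 c2@4, authorship 1..2.
After op 5 (insert('h')): buffer="vhbbvhg" (len 7), cursors c1@2 c2@6, authorship 11..22.
Authorship (.=original, N=cursor N): 1 1 . . 2 2 .
Index 1: author = 1

Answer: cursor 1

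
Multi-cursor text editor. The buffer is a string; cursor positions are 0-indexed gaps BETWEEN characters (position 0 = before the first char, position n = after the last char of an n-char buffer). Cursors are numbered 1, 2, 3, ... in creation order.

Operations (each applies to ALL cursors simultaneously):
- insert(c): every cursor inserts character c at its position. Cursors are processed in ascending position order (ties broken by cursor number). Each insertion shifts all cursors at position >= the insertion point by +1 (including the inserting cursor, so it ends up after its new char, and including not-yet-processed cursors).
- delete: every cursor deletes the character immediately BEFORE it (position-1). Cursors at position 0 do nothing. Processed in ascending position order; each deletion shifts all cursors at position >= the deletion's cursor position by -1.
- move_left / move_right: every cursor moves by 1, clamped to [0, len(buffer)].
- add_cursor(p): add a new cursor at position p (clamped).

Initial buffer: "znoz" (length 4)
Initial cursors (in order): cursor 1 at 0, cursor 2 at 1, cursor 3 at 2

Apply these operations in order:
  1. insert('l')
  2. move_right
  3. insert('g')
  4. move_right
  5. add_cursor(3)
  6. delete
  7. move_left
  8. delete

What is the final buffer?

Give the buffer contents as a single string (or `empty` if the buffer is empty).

Answer: zgg

Derivation:
After op 1 (insert('l')): buffer="lzlnloz" (len 7), cursors c1@1 c2@3 c3@5, authorship 1.2.3..
After op 2 (move_right): buffer="lzlnloz" (len 7), cursors c1@2 c2@4 c3@6, authorship 1.2.3..
After op 3 (insert('g')): buffer="lzglnglogz" (len 10), cursors c1@3 c2@6 c3@9, authorship 1.12.23.3.
After op 4 (move_right): buffer="lzglnglogz" (len 10), cursors c1@4 c2@7 c3@10, authorship 1.12.23.3.
After op 5 (add_cursor(3)): buffer="lzglnglogz" (len 10), cursors c4@3 c1@4 c2@7 c3@10, authorship 1.12.23.3.
After op 6 (delete): buffer="lzngog" (len 6), cursors c1@2 c4@2 c2@4 c3@6, authorship 1..2.3
After op 7 (move_left): buffer="lzngog" (len 6), cursors c1@1 c4@1 c2@3 c3@5, authorship 1..2.3
After op 8 (delete): buffer="zgg" (len 3), cursors c1@0 c4@0 c2@1 c3@2, authorship .23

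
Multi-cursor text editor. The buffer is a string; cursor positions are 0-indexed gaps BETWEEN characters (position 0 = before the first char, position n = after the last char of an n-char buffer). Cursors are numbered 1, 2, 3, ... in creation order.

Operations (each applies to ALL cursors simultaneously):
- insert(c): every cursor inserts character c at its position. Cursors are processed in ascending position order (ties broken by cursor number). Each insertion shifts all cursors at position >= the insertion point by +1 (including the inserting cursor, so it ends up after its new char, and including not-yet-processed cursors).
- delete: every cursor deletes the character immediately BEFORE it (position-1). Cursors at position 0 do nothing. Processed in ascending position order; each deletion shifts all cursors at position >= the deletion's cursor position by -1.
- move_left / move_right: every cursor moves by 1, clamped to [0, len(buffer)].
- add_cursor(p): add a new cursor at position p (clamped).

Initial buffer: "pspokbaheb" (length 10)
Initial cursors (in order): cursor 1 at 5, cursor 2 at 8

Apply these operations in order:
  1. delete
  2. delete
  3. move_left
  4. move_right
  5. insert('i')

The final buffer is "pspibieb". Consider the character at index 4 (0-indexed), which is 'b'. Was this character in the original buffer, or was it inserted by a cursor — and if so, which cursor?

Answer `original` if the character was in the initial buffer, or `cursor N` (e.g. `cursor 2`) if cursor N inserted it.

After op 1 (delete): buffer="pspobaeb" (len 8), cursors c1@4 c2@6, authorship ........
After op 2 (delete): buffer="pspbeb" (len 6), cursors c1@3 c2@4, authorship ......
After op 3 (move_left): buffer="pspbeb" (len 6), cursors c1@2 c2@3, authorship ......
After op 4 (move_right): buffer="pspbeb" (len 6), cursors c1@3 c2@4, authorship ......
After op 5 (insert('i')): buffer="pspibieb" (len 8), cursors c1@4 c2@6, authorship ...1.2..
Authorship (.=original, N=cursor N): . . . 1 . 2 . .
Index 4: author = original

Answer: original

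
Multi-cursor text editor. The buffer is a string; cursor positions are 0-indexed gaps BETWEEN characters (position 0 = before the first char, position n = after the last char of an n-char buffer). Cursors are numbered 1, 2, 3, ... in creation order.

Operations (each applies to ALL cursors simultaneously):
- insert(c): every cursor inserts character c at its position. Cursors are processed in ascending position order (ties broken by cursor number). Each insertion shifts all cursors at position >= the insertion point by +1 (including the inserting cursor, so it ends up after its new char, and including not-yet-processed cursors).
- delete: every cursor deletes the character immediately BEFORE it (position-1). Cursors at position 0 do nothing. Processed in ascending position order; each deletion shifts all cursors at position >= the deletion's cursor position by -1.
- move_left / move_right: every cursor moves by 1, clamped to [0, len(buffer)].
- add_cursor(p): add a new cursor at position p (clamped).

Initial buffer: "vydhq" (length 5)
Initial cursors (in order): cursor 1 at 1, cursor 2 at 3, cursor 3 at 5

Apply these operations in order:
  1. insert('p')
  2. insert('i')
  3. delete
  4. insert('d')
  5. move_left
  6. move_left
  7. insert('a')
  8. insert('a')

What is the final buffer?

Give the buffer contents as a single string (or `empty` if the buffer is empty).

After op 1 (insert('p')): buffer="vpydphqp" (len 8), cursors c1@2 c2@5 c3@8, authorship .1..2..3
After op 2 (insert('i')): buffer="vpiydpihqpi" (len 11), cursors c1@3 c2@7 c3@11, authorship .11..22..33
After op 3 (delete): buffer="vpydphqp" (len 8), cursors c1@2 c2@5 c3@8, authorship .1..2..3
After op 4 (insert('d')): buffer="vpdydpdhqpd" (len 11), cursors c1@3 c2@7 c3@11, authorship .11..22..33
After op 5 (move_left): buffer="vpdydpdhqpd" (len 11), cursors c1@2 c2@6 c3@10, authorship .11..22..33
After op 6 (move_left): buffer="vpdydpdhqpd" (len 11), cursors c1@1 c2@5 c3@9, authorship .11..22..33
After op 7 (insert('a')): buffer="vapdydapdhqapd" (len 14), cursors c1@2 c2@7 c3@12, authorship .111..222..333
After op 8 (insert('a')): buffer="vaapdydaapdhqaapd" (len 17), cursors c1@3 c2@9 c3@15, authorship .1111..2222..3333

Answer: vaapdydaapdhqaapd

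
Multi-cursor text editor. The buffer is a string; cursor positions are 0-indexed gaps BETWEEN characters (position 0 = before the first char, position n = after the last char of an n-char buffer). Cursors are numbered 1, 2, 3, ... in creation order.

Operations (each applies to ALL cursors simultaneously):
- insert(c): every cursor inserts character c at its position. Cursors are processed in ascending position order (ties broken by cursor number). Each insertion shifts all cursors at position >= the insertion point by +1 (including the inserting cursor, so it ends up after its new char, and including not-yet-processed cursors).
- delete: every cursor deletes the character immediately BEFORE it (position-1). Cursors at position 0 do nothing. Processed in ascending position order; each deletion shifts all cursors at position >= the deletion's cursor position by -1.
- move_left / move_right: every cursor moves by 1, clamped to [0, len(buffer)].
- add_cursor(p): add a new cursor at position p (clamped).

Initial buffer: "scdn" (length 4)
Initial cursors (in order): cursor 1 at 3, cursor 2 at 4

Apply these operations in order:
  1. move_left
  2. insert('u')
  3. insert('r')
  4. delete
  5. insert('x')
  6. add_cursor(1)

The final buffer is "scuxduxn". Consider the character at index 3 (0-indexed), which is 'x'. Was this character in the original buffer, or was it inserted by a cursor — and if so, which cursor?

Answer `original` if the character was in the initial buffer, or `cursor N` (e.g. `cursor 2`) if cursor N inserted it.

After op 1 (move_left): buffer="scdn" (len 4), cursors c1@2 c2@3, authorship ....
After op 2 (insert('u')): buffer="scudun" (len 6), cursors c1@3 c2@5, authorship ..1.2.
After op 3 (insert('r')): buffer="scurdurn" (len 8), cursors c1@4 c2@7, authorship ..11.22.
After op 4 (delete): buffer="scudun" (len 6), cursors c1@3 c2@5, authorship ..1.2.
After op 5 (insert('x')): buffer="scuxduxn" (len 8), cursors c1@4 c2@7, authorship ..11.22.
After op 6 (add_cursor(1)): buffer="scuxduxn" (len 8), cursors c3@1 c1@4 c2@7, authorship ..11.22.
Authorship (.=original, N=cursor N): . . 1 1 . 2 2 .
Index 3: author = 1

Answer: cursor 1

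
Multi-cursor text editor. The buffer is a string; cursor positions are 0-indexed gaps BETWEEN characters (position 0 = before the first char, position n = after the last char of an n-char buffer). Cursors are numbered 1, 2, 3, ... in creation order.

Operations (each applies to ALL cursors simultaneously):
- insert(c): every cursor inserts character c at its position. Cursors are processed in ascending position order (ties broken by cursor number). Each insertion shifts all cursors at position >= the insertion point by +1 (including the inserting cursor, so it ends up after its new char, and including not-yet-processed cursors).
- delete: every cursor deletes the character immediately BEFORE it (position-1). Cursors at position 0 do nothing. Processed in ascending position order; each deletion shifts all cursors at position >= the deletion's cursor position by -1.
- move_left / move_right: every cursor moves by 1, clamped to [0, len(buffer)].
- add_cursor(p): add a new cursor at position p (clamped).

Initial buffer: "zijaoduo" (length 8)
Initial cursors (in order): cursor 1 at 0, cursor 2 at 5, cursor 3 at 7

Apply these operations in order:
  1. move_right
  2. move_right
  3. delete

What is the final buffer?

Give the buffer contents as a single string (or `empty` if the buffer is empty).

Answer: zjaod

Derivation:
After op 1 (move_right): buffer="zijaoduo" (len 8), cursors c1@1 c2@6 c3@8, authorship ........
After op 2 (move_right): buffer="zijaoduo" (len 8), cursors c1@2 c2@7 c3@8, authorship ........
After op 3 (delete): buffer="zjaod" (len 5), cursors c1@1 c2@5 c3@5, authorship .....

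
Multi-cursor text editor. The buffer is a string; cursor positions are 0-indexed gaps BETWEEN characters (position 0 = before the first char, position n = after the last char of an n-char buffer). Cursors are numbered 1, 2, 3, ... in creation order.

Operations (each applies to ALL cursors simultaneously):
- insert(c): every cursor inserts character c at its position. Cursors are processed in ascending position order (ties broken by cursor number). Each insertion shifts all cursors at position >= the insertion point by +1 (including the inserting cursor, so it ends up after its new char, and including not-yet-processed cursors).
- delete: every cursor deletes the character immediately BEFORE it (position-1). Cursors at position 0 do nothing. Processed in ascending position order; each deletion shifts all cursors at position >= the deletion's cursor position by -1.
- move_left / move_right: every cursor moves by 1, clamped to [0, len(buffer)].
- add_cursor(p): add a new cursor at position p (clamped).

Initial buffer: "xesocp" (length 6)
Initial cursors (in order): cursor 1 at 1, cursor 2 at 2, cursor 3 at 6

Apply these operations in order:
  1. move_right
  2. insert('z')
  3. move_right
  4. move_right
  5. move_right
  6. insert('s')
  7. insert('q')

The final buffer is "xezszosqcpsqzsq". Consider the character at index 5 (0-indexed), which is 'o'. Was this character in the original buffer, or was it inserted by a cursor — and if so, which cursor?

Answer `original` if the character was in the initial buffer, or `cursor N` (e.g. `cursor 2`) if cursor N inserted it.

After op 1 (move_right): buffer="xesocp" (len 6), cursors c1@2 c2@3 c3@6, authorship ......
After op 2 (insert('z')): buffer="xezszocpz" (len 9), cursors c1@3 c2@5 c3@9, authorship ..1.2...3
After op 3 (move_right): buffer="xezszocpz" (len 9), cursors c1@4 c2@6 c3@9, authorship ..1.2...3
After op 4 (move_right): buffer="xezszocpz" (len 9), cursors c1@5 c2@7 c3@9, authorship ..1.2...3
After op 5 (move_right): buffer="xezszocpz" (len 9), cursors c1@6 c2@8 c3@9, authorship ..1.2...3
After op 6 (insert('s')): buffer="xezszoscpszs" (len 12), cursors c1@7 c2@10 c3@12, authorship ..1.2.1..233
After op 7 (insert('q')): buffer="xezszosqcpsqzsq" (len 15), cursors c1@8 c2@12 c3@15, authorship ..1.2.11..22333
Authorship (.=original, N=cursor N): . . 1 . 2 . 1 1 . . 2 2 3 3 3
Index 5: author = original

Answer: original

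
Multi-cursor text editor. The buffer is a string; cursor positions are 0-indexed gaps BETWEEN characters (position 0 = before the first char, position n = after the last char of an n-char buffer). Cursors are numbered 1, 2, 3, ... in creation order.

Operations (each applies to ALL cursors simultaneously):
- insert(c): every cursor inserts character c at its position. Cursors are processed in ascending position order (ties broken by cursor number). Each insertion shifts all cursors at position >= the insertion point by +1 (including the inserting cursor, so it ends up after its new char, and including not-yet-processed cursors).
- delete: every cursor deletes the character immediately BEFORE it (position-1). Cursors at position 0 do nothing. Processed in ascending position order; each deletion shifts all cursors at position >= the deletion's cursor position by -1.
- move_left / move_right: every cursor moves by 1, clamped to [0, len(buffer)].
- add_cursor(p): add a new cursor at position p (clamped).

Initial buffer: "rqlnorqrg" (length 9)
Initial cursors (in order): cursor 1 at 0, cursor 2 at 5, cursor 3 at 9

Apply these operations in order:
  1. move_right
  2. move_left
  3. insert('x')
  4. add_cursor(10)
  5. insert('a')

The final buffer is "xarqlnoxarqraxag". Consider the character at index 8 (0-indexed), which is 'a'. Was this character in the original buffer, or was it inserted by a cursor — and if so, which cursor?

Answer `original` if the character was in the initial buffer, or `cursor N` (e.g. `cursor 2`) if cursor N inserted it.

After op 1 (move_right): buffer="rqlnorqrg" (len 9), cursors c1@1 c2@6 c3@9, authorship .........
After op 2 (move_left): buffer="rqlnorqrg" (len 9), cursors c1@0 c2@5 c3@8, authorship .........
After op 3 (insert('x')): buffer="xrqlnoxrqrxg" (len 12), cursors c1@1 c2@7 c3@11, authorship 1.....2...3.
After op 4 (add_cursor(10)): buffer="xrqlnoxrqrxg" (len 12), cursors c1@1 c2@7 c4@10 c3@11, authorship 1.....2...3.
After op 5 (insert('a')): buffer="xarqlnoxarqraxag" (len 16), cursors c1@2 c2@9 c4@13 c3@15, authorship 11.....22...433.
Authorship (.=original, N=cursor N): 1 1 . . . . . 2 2 . . . 4 3 3 .
Index 8: author = 2

Answer: cursor 2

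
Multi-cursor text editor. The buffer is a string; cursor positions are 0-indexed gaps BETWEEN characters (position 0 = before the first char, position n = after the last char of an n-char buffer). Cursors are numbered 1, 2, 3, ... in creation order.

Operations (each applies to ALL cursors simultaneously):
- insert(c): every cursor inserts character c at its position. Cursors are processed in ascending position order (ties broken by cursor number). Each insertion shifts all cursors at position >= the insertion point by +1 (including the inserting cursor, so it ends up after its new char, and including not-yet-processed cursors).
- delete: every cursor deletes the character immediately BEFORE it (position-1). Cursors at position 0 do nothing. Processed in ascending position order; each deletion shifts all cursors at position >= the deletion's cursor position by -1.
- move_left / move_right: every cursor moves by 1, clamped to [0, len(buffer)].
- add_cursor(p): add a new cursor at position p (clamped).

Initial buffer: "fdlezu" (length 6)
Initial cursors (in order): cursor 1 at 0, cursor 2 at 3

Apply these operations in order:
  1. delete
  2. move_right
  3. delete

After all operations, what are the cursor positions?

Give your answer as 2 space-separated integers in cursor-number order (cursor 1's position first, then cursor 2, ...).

After op 1 (delete): buffer="fdezu" (len 5), cursors c1@0 c2@2, authorship .....
After op 2 (move_right): buffer="fdezu" (len 5), cursors c1@1 c2@3, authorship .....
After op 3 (delete): buffer="dzu" (len 3), cursors c1@0 c2@1, authorship ...

Answer: 0 1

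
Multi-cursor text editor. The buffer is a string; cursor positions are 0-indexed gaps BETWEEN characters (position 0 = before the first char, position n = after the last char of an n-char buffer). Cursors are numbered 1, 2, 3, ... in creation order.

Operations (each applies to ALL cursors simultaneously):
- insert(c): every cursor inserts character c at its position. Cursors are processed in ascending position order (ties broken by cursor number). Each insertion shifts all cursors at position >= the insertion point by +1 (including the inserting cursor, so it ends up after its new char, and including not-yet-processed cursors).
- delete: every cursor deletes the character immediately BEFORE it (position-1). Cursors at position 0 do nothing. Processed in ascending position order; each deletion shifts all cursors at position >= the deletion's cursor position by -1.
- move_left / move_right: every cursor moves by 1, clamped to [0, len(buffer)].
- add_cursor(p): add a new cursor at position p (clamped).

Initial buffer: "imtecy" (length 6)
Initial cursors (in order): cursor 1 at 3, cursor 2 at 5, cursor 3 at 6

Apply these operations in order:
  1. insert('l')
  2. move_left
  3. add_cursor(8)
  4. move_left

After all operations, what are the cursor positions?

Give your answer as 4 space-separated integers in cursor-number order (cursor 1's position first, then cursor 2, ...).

Answer: 2 5 7 7

Derivation:
After op 1 (insert('l')): buffer="imtleclyl" (len 9), cursors c1@4 c2@7 c3@9, authorship ...1..2.3
After op 2 (move_left): buffer="imtleclyl" (len 9), cursors c1@3 c2@6 c3@8, authorship ...1..2.3
After op 3 (add_cursor(8)): buffer="imtleclyl" (len 9), cursors c1@3 c2@6 c3@8 c4@8, authorship ...1..2.3
After op 4 (move_left): buffer="imtleclyl" (len 9), cursors c1@2 c2@5 c3@7 c4@7, authorship ...1..2.3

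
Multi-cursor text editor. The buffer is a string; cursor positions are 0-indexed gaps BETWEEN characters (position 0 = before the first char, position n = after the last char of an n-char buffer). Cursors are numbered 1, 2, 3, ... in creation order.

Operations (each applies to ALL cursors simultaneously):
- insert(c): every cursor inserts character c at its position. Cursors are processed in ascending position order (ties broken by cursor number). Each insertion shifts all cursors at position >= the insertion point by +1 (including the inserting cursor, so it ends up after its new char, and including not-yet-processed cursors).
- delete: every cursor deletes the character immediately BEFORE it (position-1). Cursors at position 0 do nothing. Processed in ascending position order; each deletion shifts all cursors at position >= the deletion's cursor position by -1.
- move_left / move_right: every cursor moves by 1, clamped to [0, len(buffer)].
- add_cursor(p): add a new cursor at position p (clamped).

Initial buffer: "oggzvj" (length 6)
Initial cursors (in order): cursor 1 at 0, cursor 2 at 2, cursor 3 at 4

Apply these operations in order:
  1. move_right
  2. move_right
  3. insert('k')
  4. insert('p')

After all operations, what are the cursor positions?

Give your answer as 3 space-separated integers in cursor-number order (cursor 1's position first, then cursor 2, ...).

Answer: 4 8 12

Derivation:
After op 1 (move_right): buffer="oggzvj" (len 6), cursors c1@1 c2@3 c3@5, authorship ......
After op 2 (move_right): buffer="oggzvj" (len 6), cursors c1@2 c2@4 c3@6, authorship ......
After op 3 (insert('k')): buffer="ogkgzkvjk" (len 9), cursors c1@3 c2@6 c3@9, authorship ..1..2..3
After op 4 (insert('p')): buffer="ogkpgzkpvjkp" (len 12), cursors c1@4 c2@8 c3@12, authorship ..11..22..33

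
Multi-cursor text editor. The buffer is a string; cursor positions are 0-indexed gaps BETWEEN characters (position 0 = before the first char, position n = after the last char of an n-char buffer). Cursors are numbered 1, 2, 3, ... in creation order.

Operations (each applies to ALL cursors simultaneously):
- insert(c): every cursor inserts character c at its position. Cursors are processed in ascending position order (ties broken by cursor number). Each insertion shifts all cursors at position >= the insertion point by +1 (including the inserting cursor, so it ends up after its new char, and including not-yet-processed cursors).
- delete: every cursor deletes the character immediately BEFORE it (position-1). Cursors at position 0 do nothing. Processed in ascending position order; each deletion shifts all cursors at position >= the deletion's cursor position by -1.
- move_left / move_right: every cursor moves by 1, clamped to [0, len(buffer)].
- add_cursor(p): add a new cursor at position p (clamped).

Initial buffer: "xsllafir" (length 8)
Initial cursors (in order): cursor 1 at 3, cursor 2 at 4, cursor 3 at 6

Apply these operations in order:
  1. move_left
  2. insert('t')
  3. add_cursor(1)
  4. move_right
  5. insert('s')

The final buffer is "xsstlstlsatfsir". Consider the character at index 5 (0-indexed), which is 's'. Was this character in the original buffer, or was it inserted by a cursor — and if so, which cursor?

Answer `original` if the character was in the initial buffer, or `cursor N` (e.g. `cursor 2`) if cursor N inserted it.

After op 1 (move_left): buffer="xsllafir" (len 8), cursors c1@2 c2@3 c3@5, authorship ........
After op 2 (insert('t')): buffer="xstltlatfir" (len 11), cursors c1@3 c2@5 c3@8, authorship ..1.2..3...
After op 3 (add_cursor(1)): buffer="xstltlatfir" (len 11), cursors c4@1 c1@3 c2@5 c3@8, authorship ..1.2..3...
After op 4 (move_right): buffer="xstltlatfir" (len 11), cursors c4@2 c1@4 c2@6 c3@9, authorship ..1.2..3...
After op 5 (insert('s')): buffer="xsstlstlsatfsir" (len 15), cursors c4@3 c1@6 c2@9 c3@13, authorship ..41.12.2.3.3..
Authorship (.=original, N=cursor N): . . 4 1 . 1 2 . 2 . 3 . 3 . .
Index 5: author = 1

Answer: cursor 1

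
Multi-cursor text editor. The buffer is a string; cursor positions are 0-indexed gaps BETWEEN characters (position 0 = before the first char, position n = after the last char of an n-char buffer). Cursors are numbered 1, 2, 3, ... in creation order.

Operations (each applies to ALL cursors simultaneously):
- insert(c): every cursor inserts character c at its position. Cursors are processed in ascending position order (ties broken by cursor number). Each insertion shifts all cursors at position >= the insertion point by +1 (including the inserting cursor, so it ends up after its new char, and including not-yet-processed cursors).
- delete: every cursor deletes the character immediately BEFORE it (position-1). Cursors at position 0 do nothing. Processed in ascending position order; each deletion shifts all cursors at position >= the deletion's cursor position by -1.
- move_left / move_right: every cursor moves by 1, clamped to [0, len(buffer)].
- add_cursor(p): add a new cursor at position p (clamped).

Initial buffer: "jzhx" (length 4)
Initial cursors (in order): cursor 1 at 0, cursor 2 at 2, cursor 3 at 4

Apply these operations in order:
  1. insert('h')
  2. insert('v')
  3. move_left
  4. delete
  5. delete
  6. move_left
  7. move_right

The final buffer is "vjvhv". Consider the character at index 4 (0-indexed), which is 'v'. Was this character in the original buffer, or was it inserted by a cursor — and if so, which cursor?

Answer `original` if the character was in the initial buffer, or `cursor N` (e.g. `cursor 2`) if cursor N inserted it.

Answer: cursor 3

Derivation:
After op 1 (insert('h')): buffer="hjzhhxh" (len 7), cursors c1@1 c2@4 c3@7, authorship 1..2..3
After op 2 (insert('v')): buffer="hvjzhvhxhv" (len 10), cursors c1@2 c2@6 c3@10, authorship 11..22..33
After op 3 (move_left): buffer="hvjzhvhxhv" (len 10), cursors c1@1 c2@5 c3@9, authorship 11..22..33
After op 4 (delete): buffer="vjzvhxv" (len 7), cursors c1@0 c2@3 c3@6, authorship 1..2..3
After op 5 (delete): buffer="vjvhv" (len 5), cursors c1@0 c2@2 c3@4, authorship 1.2.3
After op 6 (move_left): buffer="vjvhv" (len 5), cursors c1@0 c2@1 c3@3, authorship 1.2.3
After op 7 (move_right): buffer="vjvhv" (len 5), cursors c1@1 c2@2 c3@4, authorship 1.2.3
Authorship (.=original, N=cursor N): 1 . 2 . 3
Index 4: author = 3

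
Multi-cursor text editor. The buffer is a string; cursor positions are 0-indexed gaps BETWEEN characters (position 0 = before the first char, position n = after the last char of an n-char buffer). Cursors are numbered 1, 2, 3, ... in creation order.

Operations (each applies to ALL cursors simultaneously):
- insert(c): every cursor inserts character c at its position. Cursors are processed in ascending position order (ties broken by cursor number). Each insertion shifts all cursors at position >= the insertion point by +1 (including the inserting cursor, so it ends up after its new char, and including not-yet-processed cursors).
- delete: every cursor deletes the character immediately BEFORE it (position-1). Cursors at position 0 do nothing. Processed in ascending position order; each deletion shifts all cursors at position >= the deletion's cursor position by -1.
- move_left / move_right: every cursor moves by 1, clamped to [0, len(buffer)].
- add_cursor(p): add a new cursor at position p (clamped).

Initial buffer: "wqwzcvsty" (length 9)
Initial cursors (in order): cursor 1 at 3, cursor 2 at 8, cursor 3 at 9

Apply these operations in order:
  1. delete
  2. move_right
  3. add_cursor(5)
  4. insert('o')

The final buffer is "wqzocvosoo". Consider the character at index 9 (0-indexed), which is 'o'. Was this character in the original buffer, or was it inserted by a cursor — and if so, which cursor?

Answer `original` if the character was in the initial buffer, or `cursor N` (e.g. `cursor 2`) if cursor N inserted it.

Answer: cursor 3

Derivation:
After op 1 (delete): buffer="wqzcvs" (len 6), cursors c1@2 c2@6 c3@6, authorship ......
After op 2 (move_right): buffer="wqzcvs" (len 6), cursors c1@3 c2@6 c3@6, authorship ......
After op 3 (add_cursor(5)): buffer="wqzcvs" (len 6), cursors c1@3 c4@5 c2@6 c3@6, authorship ......
After op 4 (insert('o')): buffer="wqzocvosoo" (len 10), cursors c1@4 c4@7 c2@10 c3@10, authorship ...1..4.23
Authorship (.=original, N=cursor N): . . . 1 . . 4 . 2 3
Index 9: author = 3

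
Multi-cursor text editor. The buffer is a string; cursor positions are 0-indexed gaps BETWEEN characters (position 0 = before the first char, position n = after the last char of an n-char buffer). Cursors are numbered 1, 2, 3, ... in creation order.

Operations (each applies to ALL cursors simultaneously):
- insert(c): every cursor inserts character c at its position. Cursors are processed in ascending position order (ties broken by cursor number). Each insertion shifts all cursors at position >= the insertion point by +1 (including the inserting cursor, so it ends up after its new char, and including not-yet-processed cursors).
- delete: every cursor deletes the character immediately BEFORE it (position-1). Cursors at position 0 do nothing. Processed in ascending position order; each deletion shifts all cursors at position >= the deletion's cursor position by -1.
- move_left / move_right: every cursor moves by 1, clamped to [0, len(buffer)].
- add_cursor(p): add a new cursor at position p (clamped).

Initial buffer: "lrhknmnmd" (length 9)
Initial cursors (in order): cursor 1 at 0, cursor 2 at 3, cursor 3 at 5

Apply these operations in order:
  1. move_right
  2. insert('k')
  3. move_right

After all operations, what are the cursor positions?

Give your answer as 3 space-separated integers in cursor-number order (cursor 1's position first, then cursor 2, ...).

After op 1 (move_right): buffer="lrhknmnmd" (len 9), cursors c1@1 c2@4 c3@6, authorship .........
After op 2 (insert('k')): buffer="lkrhkknmknmd" (len 12), cursors c1@2 c2@6 c3@9, authorship .1...2..3...
After op 3 (move_right): buffer="lkrhkknmknmd" (len 12), cursors c1@3 c2@7 c3@10, authorship .1...2..3...

Answer: 3 7 10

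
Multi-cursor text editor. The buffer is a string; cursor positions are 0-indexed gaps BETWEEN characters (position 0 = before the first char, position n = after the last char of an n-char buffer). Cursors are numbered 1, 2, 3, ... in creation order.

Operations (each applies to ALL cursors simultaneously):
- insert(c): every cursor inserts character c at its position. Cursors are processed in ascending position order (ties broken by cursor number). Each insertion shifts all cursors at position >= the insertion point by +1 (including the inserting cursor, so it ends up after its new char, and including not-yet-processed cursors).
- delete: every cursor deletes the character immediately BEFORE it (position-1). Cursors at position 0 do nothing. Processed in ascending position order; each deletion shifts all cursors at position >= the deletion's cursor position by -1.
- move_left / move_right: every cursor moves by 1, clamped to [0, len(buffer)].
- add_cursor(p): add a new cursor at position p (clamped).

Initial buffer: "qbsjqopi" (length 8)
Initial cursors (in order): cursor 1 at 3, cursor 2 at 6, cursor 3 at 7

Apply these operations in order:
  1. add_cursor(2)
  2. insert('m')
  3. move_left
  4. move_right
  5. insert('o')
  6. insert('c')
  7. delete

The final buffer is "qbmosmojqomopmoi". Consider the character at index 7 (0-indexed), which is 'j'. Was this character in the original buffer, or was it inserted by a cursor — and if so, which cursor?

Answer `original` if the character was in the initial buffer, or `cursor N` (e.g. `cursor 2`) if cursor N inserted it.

Answer: original

Derivation:
After op 1 (add_cursor(2)): buffer="qbsjqopi" (len 8), cursors c4@2 c1@3 c2@6 c3@7, authorship ........
After op 2 (insert('m')): buffer="qbmsmjqompmi" (len 12), cursors c4@3 c1@5 c2@9 c3@11, authorship ..4.1...2.3.
After op 3 (move_left): buffer="qbmsmjqompmi" (len 12), cursors c4@2 c1@4 c2@8 c3@10, authorship ..4.1...2.3.
After op 4 (move_right): buffer="qbmsmjqompmi" (len 12), cursors c4@3 c1@5 c2@9 c3@11, authorship ..4.1...2.3.
After op 5 (insert('o')): buffer="qbmosmojqomopmoi" (len 16), cursors c4@4 c1@7 c2@12 c3@15, authorship ..44.11...22.33.
After op 6 (insert('c')): buffer="qbmocsmocjqomocpmoci" (len 20), cursors c4@5 c1@9 c2@15 c3@19, authorship ..444.111...222.333.
After op 7 (delete): buffer="qbmosmojqomopmoi" (len 16), cursors c4@4 c1@7 c2@12 c3@15, authorship ..44.11...22.33.
Authorship (.=original, N=cursor N): . . 4 4 . 1 1 . . . 2 2 . 3 3 .
Index 7: author = original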